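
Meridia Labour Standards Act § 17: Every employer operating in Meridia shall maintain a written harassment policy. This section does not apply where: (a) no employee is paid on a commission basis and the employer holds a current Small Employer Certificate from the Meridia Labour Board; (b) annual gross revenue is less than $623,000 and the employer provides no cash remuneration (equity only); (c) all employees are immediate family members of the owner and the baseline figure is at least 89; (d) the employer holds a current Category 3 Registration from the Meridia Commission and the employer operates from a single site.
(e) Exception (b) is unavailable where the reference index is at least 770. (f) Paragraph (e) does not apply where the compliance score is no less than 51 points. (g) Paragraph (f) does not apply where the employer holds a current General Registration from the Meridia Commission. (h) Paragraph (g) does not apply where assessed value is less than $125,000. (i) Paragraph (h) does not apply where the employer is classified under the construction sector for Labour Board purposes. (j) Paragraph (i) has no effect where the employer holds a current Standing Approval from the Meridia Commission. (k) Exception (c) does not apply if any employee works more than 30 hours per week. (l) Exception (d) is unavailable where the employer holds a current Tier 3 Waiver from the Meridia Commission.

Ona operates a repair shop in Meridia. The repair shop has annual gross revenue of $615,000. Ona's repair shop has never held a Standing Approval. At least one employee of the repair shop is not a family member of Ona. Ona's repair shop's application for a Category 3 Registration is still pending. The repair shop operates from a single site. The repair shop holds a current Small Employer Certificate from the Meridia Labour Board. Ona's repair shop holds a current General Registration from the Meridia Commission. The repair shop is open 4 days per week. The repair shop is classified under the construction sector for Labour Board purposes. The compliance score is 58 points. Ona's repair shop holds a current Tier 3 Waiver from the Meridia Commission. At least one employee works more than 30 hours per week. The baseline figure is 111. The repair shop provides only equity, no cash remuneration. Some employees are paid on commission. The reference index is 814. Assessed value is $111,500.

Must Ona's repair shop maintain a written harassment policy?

Yes — Ona's repair shop must maintain a written harassment policy.

Exception (a) does not apply: some employees are paid on commission.
Exception (b): annual gross revenue is $615,000, less than the $623,000 limit; remuneration is equity-only — every condition holds. But: (e) operates against (b): the reference index is 814, meeting the 770 threshold. (f) would limit (e) — the compliance score is 58 points, meeting the 51 points threshold — but (g) sets (f) aside: (g) is triggered — a current General Registration is held. (h) is triggered (assessed value is $111,500, less than the $125,000 limit), but is itself disapplied by (i): (i) operates against (h): the repair shop is classified under the construction sector. (j), which would lift (i), is not triggered — the Standing Approval is not current. (b) is therefore removed.
Exception (c) requires that all employees are immediate family members of the owner; but at least one employee is not a family member, so (c) is unavailable.
Exception (d) fails — no current Category 3 Registration is held.
No exception is made out. Ona's repair shop falls within the general rule.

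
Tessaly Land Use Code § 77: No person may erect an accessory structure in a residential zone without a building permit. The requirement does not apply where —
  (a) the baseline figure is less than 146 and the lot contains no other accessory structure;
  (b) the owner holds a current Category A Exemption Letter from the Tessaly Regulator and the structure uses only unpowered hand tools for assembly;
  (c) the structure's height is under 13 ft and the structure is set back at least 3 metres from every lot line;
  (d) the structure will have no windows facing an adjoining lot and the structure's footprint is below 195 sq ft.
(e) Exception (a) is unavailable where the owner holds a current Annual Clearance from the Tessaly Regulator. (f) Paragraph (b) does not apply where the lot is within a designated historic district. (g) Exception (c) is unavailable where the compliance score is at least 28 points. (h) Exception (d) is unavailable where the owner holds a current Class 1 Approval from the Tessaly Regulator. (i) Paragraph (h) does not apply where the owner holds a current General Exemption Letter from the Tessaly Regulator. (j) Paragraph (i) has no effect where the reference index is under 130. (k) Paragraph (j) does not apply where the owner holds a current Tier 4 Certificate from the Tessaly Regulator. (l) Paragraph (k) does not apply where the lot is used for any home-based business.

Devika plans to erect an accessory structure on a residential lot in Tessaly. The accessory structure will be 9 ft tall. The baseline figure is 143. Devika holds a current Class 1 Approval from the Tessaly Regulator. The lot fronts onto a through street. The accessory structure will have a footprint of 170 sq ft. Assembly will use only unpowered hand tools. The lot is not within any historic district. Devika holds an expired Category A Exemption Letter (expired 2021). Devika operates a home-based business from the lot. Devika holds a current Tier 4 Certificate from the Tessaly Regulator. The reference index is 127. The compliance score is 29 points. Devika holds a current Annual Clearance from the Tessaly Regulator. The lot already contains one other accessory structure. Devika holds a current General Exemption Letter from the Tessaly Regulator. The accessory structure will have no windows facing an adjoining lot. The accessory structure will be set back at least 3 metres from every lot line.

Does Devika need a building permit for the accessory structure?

Exception (a) does not apply: the lot already has another accessory structure.
Exception (b) fails — there is no Category A Exemption Letter in force.
Exception (c): the structure's height is 9 ft, under the 13 ft limit; the setback is at least 3 m on every side — every condition holds. However, paragraph (g) must be considered: (g) operates against (c): the compliance score is 29 points, meeting the 28 points threshold. So (c) is unavailable.
Exception (d): no windows face an adjoining lot; the structure's footprint is 170 sq ft, below the 195 sq ft limit — every condition holds. However, paragraphs (h)–(l) must be considered: (h) operates against (d): a current Class 1 Approval is held. (i) would limit (h) — a current General Exemption Letter is held — but (j) sets (i) aside: (j) operates against (i): the reference index is 127, under the 130 limit. (k) would limit (j) — a current Tier 4 Certificate is held — but (l) sets (k) aside: (l) operates against (k): a home-based business operates on the lot. Exception (d) does not apply.
Every exception is unavailable, so the rule governs.

Yes — Devika must obtain a building permit.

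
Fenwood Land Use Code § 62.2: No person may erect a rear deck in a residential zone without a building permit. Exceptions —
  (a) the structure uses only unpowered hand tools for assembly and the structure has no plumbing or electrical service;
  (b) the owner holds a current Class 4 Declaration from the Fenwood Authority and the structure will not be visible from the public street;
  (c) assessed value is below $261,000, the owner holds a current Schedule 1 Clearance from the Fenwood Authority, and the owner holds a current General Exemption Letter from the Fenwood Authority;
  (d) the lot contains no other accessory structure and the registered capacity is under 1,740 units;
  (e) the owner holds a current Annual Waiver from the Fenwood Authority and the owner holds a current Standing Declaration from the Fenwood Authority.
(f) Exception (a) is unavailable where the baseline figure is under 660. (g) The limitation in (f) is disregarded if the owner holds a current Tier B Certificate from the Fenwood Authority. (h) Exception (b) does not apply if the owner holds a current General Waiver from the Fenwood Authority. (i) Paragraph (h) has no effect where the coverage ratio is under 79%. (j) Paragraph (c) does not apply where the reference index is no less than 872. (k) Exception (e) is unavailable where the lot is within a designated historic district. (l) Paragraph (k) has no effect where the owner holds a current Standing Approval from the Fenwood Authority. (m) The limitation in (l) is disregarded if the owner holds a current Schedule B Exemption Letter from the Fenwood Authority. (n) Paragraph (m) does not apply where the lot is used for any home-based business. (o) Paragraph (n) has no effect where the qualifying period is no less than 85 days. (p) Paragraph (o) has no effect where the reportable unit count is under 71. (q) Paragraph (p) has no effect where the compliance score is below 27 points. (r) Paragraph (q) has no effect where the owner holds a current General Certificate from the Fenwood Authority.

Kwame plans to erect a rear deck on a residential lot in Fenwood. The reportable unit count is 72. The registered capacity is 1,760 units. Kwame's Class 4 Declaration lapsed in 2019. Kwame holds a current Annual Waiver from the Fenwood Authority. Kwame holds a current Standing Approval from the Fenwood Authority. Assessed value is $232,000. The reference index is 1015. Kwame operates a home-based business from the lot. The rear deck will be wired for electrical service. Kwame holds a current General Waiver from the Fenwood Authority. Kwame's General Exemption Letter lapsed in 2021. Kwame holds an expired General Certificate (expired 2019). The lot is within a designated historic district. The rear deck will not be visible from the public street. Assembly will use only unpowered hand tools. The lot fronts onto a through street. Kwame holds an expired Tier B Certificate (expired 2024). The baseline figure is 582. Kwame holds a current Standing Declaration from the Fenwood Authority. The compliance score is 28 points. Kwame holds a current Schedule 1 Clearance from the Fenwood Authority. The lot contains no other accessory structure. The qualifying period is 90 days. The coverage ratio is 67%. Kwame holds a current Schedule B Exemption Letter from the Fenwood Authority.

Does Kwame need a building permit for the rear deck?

Yes — Kwame must obtain a building permit.

Exception (a) requires that the structure has no plumbing or electrical service; but electrical service is planned, so (a) is unavailable.
Exception (b) fails — the Class 4 Declaration is not current.
Exception (c) fails — the General Exemption Letter is not current.
Exception (d) does not apply: the registered capacity is 1,760 units, not under 1,740 units.
Exception (e): a current Annual Waiver is held; a current Standing Declaration is held — every condition holds. However, paragraphs (k)–(r) must be considered: (k) is triggered — the lot is in a historic district. (l) is triggered (a current Standing Approval is held), but is overridden by (m): (m) operates against (l): a current Schedule B Exemption Letter is held. (n) would limit (m) — a home-based business operates on the lot — but (o) sets (n) aside: (o) is engaged — the qualifying period is 90 days, meeting the 85 days threshold. (p) does not operate here (the reportable unit count is 72, not under 71), so (o) stands. (e) is therefore removed.
Every exception is unavailable, so the rule governs.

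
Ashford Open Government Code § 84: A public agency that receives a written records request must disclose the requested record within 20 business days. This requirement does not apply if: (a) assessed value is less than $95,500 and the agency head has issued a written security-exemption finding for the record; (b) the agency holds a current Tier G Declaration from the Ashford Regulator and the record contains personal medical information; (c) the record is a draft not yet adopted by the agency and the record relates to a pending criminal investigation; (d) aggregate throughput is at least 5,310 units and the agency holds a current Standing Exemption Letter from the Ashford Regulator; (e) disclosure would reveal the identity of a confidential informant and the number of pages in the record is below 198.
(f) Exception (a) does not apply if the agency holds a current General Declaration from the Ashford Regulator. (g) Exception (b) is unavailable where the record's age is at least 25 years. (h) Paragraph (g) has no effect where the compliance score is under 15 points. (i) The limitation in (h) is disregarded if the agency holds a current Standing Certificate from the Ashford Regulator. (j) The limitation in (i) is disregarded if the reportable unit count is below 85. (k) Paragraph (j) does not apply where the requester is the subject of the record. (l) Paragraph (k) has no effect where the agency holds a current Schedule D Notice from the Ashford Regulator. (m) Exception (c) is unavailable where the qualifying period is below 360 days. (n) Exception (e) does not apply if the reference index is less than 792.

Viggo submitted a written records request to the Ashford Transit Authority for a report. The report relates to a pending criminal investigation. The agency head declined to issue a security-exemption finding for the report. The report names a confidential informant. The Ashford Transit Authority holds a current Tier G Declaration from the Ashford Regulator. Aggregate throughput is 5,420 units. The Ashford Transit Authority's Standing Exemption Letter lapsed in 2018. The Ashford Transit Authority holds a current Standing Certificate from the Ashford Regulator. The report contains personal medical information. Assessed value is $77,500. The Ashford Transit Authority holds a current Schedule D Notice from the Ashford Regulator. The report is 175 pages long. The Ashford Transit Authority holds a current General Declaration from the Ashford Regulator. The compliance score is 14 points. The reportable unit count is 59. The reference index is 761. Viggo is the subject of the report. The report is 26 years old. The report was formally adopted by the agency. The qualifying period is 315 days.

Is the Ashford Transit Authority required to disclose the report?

Exception (a) requires that the agency head has issued a written security-exemption finding for the record; but the agency head declined to issue a security-exemption finding, so (a) is unavailable.
All of (b)'s requirements are met (a current Tier G Declaration is held; the report contains personal medical information). As to paragraphs (g)–(l): (g) operates (the record's age is 26 years, meeting the 25 years threshold), but yields to (h): (h) operates against (g): the compliance score is 14 points, under the 15 points limit. (i) would limit (h) — a current Standing Certificate is held — but (j) sets (i) aside: (j) operates — the reportable unit count is 59, below the 85 limit. (k) is triggered (Viggo is the subject of the report), but is itself disapplied by (l): (l) operates against (k): a current Schedule D Notice is held. So (b) applies.
Exception (c) does not apply: the report has been formally adopted.
Exception (d) fails — the Standing Exemption Letter is not current.
Exception (e): the report names a confidential informant; the number of pages in the record is 175, below the 198 limit — every condition holds. But applying paragraph (n): (n) operates against (e): the reference index is 761, less than the 792 limit. Exception (e) does not apply.

No — exception (b) applies; the Ashford Transit Authority is not required to disclose the report.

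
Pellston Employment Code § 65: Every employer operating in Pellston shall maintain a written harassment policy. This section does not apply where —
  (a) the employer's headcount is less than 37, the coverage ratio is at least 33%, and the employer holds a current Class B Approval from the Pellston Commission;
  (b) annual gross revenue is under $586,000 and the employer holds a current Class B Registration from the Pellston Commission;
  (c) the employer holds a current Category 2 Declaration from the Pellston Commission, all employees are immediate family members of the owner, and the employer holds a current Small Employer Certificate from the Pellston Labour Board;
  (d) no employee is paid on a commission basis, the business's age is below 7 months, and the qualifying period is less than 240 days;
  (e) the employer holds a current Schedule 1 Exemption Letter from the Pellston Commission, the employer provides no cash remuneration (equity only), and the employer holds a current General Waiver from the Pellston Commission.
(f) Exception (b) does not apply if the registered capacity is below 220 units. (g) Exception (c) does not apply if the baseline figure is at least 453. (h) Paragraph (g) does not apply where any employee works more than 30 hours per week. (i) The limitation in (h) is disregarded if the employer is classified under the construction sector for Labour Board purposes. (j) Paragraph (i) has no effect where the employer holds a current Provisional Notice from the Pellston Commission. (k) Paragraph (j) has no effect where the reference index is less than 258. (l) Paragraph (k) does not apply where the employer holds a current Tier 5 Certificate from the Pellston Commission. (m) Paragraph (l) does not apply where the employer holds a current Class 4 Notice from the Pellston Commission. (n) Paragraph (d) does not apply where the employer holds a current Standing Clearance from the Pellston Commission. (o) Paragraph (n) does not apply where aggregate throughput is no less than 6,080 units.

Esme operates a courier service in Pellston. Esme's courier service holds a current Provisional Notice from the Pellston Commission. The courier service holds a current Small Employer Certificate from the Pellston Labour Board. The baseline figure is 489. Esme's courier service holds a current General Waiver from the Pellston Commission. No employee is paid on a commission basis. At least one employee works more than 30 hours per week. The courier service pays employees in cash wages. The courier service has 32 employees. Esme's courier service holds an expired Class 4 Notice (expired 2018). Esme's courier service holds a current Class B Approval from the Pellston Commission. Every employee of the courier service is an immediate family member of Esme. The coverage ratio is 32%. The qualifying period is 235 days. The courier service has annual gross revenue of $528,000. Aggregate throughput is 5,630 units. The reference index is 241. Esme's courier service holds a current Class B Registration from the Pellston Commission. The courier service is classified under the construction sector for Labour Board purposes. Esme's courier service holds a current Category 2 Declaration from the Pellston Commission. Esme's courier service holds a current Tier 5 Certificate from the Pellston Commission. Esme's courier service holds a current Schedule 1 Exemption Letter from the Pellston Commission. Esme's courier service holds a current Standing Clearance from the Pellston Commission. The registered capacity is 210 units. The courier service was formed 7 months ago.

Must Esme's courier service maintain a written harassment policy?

No — exception (c) applies; Esme's courier service is not required to maintain a written harassment policy.

Exception (a) fails — the coverage ratio is 32%, short of 33%.
All of (b)'s requirements are met (annual gross revenue is $528,000, under the $586,000 limit; a current Class B Registration is held). But: (f) operates against (b): the registered capacity is 210 units, below the 220 units limit. Exception (b) does not apply.
Exception (c) is satisfied on its face — a current Category 2 Declaration is held; every employee is an immediate family member; a current Small Employer Certificate is held. Applying paragraphs (g)–(m): (g) would limit (c) — the baseline figure is 489, meeting the 453 threshold — but (h) sets (g) aside: (h) operates against (g): at least one employee exceeds 30 hours/week. (i) operates (the courier service is classified under the construction sector), but is overridden by (j): (j) operates against (i): a current Provisional Notice is held. (k) would limit (j) — the reference index is 241, less than the 258 limit — but (l) sets (k) aside: (l) applies — a current Tier 5 Certificate is held. (m) is inapplicable (no current Class 4 Notice is held), so (l) stands. (c) remains available.
Exception (d) fails — the business's age is 7 months, not below 7 months.
Exception (e) does not apply: employees are paid cash wages.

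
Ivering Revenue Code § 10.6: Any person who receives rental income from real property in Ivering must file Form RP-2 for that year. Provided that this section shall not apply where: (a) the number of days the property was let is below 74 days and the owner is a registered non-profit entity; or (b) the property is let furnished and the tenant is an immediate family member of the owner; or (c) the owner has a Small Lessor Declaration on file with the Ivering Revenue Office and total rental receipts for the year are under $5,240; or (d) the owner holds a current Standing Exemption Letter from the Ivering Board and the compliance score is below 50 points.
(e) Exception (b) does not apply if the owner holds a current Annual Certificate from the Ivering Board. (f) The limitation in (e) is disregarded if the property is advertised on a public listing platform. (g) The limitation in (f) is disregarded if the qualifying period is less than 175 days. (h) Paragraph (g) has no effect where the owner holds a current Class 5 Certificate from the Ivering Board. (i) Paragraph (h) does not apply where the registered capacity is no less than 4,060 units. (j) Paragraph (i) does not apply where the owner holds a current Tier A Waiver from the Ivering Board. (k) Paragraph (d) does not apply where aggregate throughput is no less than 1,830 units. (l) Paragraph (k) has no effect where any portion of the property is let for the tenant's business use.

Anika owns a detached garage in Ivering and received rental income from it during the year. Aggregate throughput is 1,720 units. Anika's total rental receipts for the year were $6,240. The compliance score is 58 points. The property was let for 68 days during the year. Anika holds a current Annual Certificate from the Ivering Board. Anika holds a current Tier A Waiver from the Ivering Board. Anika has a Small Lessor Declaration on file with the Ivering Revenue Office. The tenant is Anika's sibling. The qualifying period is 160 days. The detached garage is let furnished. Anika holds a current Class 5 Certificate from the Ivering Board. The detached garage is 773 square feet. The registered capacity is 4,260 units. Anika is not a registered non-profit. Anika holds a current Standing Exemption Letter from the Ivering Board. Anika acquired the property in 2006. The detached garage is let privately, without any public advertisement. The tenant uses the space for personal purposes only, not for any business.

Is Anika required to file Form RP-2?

Exception (a) does not apply: Anika is not a registered non-profit.
All of (b)'s requirements are met (the property is let furnished; the tenant is an immediate family member). However, paragraphs (e)–(j) must be considered: (e) operates against (b): a current Annual Certificate is held. (f) is not engaged (the property is let privately without advertisement), so (e) stands. Exception (b) does not apply.
Exception (c) does not apply: total rental receipts for the year are $6,240, not under $5,240.
Exception (d) fails — the compliance score is 58 points, not below 50 points.
None of the exceptions is available; § 10.6 applies in full.

Yes — Anika must file Form RP-2.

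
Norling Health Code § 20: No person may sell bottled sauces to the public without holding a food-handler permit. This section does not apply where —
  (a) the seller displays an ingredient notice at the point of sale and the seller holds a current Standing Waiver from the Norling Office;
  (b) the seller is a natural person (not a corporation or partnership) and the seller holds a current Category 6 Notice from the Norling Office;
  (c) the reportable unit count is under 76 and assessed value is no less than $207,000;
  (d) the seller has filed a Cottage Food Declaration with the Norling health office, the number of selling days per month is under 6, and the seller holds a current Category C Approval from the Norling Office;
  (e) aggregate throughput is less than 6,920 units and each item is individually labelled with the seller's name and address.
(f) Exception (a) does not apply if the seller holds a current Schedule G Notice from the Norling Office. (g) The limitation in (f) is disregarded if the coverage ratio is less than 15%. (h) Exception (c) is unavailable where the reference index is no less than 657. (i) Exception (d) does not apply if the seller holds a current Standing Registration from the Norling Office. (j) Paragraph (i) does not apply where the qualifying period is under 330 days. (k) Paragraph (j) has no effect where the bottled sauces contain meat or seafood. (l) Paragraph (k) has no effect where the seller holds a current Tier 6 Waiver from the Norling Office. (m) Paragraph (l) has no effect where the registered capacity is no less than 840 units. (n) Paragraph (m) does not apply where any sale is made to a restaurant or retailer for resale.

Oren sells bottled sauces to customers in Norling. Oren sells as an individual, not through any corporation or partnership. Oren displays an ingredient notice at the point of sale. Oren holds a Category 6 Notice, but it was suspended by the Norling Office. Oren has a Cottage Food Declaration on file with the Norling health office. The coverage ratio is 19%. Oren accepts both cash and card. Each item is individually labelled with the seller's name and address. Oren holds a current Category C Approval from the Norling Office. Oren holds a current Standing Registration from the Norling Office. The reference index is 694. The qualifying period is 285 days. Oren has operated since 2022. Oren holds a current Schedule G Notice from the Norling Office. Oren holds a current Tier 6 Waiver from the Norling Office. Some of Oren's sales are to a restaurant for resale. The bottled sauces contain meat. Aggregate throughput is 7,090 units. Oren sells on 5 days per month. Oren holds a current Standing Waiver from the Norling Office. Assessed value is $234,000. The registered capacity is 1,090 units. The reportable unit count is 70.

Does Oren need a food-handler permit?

No — exception (d) applies; Oren is not required to hold a food-handler permit.

Exception (a)'s conditions are all satisfied: an ingredient notice is displayed; a current Standing Waiver is held. But: (f) is engaged — a current Schedule G Notice is held. (g) is inapplicable (the coverage ratio is 19%, not less than 15%), so (f) stands. Exception (a) does not apply.
Exception (b) fails — no current Category 6 Notice is held.
All of (c)'s requirements are met (the reportable unit count is 70, under the 76 limit; assessed value is $234,000, meeting the $207,000 threshold). However, paragraph (h) must be considered: (h) operates against (c): the reference index is 694, meeting the 657 threshold. (c) is therefore removed.
Exception (d)'s conditions are all satisfied: a Cottage Food Declaration is on file; the number of selling days per month is 5, under the 6 limit; a current Category C Approval is held. As to paragraphs (i)–(n): (i) would limit (d) — a current Standing Registration is held — but (j) sets (i) aside: (j) is triggered — the qualifying period is 285 days, under the 330 days limit. (k) would limit (j) — the bottled sauces contain meat — but (l) sets (k) aside: (l) operates against (k): a current Tier 6 Waiver is held. (m) applies (the registered capacity is 1,090 units, meeting the 840 units threshold), but is itself disapplied by (n): (n) operates against (m): some sales are to a restaurant for resale. So (d) applies.
Exception (e) does not apply: aggregate throughput is 7,090 units, not less than 6,920 units.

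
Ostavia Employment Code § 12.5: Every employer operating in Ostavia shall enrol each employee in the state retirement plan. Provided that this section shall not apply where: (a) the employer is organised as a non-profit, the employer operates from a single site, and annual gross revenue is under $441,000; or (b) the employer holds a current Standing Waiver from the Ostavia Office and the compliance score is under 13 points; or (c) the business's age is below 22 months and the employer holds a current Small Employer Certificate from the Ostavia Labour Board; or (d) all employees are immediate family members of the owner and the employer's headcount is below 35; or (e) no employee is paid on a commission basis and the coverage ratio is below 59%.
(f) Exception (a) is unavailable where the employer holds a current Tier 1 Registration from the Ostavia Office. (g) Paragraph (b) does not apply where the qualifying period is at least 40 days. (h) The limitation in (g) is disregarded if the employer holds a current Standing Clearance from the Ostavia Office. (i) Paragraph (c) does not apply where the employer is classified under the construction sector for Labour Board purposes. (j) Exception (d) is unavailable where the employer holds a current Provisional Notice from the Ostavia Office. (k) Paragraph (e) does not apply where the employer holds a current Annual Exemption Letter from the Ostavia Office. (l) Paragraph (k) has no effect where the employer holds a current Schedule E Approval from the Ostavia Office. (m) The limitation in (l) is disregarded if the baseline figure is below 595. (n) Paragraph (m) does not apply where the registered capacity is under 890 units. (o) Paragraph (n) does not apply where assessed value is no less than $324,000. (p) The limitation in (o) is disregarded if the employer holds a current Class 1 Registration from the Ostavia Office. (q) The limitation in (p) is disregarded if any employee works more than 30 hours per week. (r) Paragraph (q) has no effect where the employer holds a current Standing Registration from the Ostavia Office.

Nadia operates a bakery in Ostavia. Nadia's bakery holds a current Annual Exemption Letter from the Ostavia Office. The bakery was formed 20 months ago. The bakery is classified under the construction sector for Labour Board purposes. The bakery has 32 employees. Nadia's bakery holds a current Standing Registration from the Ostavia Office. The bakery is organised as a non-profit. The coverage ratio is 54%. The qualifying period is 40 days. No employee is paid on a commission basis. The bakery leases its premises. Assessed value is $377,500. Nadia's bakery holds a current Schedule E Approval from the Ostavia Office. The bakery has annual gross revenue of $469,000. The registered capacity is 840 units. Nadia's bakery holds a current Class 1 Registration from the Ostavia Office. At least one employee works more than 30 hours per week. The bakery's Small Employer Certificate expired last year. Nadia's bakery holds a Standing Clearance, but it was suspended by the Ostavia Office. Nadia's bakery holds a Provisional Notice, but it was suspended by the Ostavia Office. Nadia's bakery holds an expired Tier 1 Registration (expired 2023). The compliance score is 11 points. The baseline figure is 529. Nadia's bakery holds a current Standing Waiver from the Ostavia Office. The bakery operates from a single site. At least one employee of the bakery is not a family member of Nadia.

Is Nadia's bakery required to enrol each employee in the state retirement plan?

Exception (a) does not apply: annual gross revenue is $469,000, not under $441,000.
All of (b)'s requirements are met (a current Standing Waiver is held; the compliance score is 11 points, under the 13 points limit). However, paragraphs (g)–(h) must be considered: (g) operates — the qualifying period is 40 days, meeting the 40 days threshold. (h), which would lift (g), is inapplicable — no current Standing Clearance is held. So (b) is unavailable.
Exception (c) does not apply: the Small Employer Certificate has expired.
Exception (d) fails — at least one employee is not a family member.
Exception (e) is satisfied on its face — no employee is paid on commission; the coverage ratio is 54%, below the 59% limit. Applying paragraphs (k)–(r): (k) is triggered (a current Annual Exemption Letter is held), but is itself disapplied by (l): (l) operates against (k): a current Schedule E Approval is held. (m) would limit (l) — the baseline figure is 529, below the 595 limit — but (n) sets (m) aside: (n) operates against (m): the registered capacity is 840 units, under the 890 units limit. (o) is triggered (assessed value is $377,500, meeting the $324,000 threshold), but is set aside by (p): (p) applies — a current Class 1 Registration is held. (q) would limit (p) — at least one employee exceeds 30 hours/week — but (r) sets (q) aside: (r) applies — a current Standing Registration is held. So (e) applies.

No — exception (e) applies; Nadia's bakery is not required to enrol each employee in the state retirement plan.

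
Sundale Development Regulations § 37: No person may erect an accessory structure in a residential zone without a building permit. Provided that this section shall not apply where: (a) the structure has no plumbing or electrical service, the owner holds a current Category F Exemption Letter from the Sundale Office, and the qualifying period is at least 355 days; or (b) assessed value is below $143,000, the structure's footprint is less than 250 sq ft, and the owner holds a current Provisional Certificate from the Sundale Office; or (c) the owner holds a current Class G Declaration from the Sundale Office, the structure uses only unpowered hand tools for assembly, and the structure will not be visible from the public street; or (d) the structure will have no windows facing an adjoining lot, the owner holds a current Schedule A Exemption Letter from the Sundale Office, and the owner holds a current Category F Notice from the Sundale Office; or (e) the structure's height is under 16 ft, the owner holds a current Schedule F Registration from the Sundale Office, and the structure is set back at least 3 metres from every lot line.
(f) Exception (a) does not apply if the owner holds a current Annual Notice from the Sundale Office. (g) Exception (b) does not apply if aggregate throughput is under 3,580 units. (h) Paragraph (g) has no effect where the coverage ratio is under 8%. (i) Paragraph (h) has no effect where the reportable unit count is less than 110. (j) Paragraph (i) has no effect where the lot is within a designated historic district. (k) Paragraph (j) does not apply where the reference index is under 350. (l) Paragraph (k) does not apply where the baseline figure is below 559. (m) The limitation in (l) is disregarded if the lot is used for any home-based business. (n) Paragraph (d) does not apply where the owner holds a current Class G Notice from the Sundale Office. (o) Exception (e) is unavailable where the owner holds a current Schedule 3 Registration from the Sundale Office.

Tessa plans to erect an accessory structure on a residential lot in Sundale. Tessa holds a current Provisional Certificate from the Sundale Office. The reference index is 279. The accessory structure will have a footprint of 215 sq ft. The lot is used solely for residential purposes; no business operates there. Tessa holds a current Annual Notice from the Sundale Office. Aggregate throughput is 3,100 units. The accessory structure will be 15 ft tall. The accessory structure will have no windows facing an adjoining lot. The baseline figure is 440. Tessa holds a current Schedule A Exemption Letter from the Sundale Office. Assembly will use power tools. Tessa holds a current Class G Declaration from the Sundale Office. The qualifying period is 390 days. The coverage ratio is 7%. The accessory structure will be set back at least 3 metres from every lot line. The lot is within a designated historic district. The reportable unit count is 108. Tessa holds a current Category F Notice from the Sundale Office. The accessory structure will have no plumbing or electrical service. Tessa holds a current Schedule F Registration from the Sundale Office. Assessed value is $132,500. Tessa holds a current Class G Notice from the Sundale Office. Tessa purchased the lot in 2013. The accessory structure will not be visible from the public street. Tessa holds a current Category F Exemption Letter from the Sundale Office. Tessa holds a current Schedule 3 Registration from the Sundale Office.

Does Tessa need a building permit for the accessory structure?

Exception (a) is satisfied on its face — there is no plumbing or electrical service; a current Category F Exemption Letter is held; the qualifying period is 390 days, meeting the 355 days threshold. However, paragraph (f) must be considered: (f) operates against (a): a current Annual Notice is held. (a) is therefore removed.
All of (b)'s requirements are met (assessed value is $132,500, below the $143,000 limit; the structure's footprint is 215 sq ft, less than the 250 sq ft limit; a current Provisional Certificate is held). As to paragraphs (g)–(m): (g) would limit (b) — aggregate throughput is 3,100 units, under the 3,580 units limit — but (h) sets (g) aside: (h) operates — the coverage ratio is 7%, under the 8% limit. (i) operates (the reportable unit count is 108, less than the 110 limit), but yields to (j): (j) applies — the lot is in a historic district. (k) is engaged (the reference index is 279, under the 350 limit), but is overridden by (l): (l) is triggered — the baseline figure is 440, below the 559 limit. (m) is not engaged (the lot is solely residential), so (l) stands. (b) remains available.
Exception (c) requires that the structure uses only unpowered hand tools for assembly; but assembly uses power tools, so (c) is unavailable.
Exception (d) is satisfied on its face — no windows face an adjoining lot; a current Schedule A Exemption Letter is held; a current Category F Notice is held. But: (n) operates against (d): a current Class G Notice is held. (d) is therefore removed.
Exception (e): the structure's height is 15 ft, under the 16 ft limit; a current Schedule F Registration is held; the setback is at least 3 m on every side — every condition holds. But: (o) operates against (e): a current Schedule 3 Registration is held. Exception (e) does not apply.

No — exception (b) applies; Tessa does not need a building permit.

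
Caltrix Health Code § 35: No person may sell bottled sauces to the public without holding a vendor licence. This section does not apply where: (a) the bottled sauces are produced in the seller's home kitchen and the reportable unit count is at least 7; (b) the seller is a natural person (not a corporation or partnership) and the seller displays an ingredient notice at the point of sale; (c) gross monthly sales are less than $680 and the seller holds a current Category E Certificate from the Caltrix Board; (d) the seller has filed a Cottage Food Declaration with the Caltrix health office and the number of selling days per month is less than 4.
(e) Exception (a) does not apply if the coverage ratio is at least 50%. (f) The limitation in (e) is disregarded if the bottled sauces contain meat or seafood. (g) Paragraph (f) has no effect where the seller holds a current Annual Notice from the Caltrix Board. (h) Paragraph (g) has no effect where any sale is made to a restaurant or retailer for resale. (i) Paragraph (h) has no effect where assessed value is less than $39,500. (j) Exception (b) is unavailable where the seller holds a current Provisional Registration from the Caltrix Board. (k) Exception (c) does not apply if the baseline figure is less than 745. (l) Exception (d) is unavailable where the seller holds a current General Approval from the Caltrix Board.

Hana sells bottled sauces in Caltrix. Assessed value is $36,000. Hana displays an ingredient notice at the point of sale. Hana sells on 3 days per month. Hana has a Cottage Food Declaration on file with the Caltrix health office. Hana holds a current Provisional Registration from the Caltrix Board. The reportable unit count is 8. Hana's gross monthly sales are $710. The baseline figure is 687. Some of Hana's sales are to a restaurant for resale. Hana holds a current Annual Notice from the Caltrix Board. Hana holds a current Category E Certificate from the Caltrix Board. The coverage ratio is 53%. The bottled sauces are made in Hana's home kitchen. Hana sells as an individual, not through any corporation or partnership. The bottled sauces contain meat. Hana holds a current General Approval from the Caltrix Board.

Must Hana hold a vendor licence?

Yes — Hana must hold a vendor licence.

Exception (a): the bottled sauces are home-kitchen produced; the reportable unit count is 8, meeting the 7 threshold — every condition holds. Turning to paragraphs (e)–(i): (e) operates against (a): the coverage ratio is 53%, meeting the 50% threshold. (f) is triggered (the bottled sauces contain meat), but is displaced by (g): (g) applies — a current Annual Notice is held. (h) is engaged (some sales are to a restaurant for resale), but yields to (i): (i) operates against (h): assessed value is $36,000, less than the $39,500 limit. So (a) is unavailable.
All of (b)'s requirements are met (the seller is a natural person; an ingredient notice is displayed). But applying paragraph (j): (j) is triggered — a current Provisional Registration is held. Exception (b) does not apply.
Exception (c) requires that gross monthly sales are less than $680; but gross monthly sales are $710, not less than $680, so (c) is unavailable.
All of (d)'s requirements are met (a Cottage Food Declaration is on file; the number of selling days per month is 3, less than the 4 limit). However, paragraph (l) must be considered: (l) operates — a current General Approval is held. (d) is therefore removed.
Every exception is unavailable, so the rule governs.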